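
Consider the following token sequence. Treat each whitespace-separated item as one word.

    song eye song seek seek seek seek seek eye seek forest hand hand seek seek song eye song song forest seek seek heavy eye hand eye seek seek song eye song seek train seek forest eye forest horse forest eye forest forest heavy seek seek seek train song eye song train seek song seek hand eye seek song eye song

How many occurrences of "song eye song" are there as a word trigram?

Scanning the 58 overlapping trigram windows for "song eye song":
  position 1–3: song eye song
  position 16–18: song eye song
  position 29–31: song eye song
  position 48–50: song eye song
  position 58–60: song eye song

5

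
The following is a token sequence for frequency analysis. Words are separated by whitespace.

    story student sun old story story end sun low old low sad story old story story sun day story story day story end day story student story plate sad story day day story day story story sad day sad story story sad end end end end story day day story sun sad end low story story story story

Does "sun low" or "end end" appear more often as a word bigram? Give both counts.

"sun low": 1 occurrence
"end end": 3 occurrences

"end end" (3 vs 1)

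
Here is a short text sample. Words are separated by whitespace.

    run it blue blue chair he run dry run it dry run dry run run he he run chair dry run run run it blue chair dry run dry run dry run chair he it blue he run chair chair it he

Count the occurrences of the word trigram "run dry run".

Scanning the 40 overlapping trigram windows for "run dry run":
  position 7–9: run dry run
  position 12–14: run dry run
  position 28–30: run dry run
  position 30–32: run dry run

4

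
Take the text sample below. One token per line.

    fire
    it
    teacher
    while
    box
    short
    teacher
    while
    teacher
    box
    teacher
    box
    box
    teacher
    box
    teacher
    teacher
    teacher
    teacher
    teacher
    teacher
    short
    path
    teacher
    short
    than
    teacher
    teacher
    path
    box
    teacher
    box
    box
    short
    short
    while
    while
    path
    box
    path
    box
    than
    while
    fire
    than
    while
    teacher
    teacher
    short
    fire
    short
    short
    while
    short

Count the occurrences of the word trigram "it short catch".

0

Scanning the 52 overlapping trigram windows for "it short catch":
  (none found)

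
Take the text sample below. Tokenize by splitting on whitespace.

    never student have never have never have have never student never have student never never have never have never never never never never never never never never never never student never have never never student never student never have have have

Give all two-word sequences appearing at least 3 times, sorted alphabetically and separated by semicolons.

have have; have never; never have; never never; never student; student never

Bigram counts meeting the condition (at least 3 times):
  have have: 3
  have never: 6
  never have: 7
  never never: 12
  never student: 5
  student never: 5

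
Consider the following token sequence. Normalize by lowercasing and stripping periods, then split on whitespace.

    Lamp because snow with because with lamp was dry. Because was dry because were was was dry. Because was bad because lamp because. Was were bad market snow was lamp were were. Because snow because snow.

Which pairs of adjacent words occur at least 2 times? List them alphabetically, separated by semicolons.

Bigram counts meeting the condition (at least 2 times):
  because snow: 3
  because was: 3
  dry because: 3
  lamp because: 2
  was dry: 3

because snow; because was; dry because; lamp because; was dry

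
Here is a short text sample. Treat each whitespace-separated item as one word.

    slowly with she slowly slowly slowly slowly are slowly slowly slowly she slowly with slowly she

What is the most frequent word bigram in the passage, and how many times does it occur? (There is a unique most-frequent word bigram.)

Bigram frequencies (highest first):
  slowly slowly: 5
  slowly with: 2
  she slowly: 2
  slowly she: 2
  with she: 1
  slowly are: 1
  … (2 more, each ≤ 1)

"slowly slowly", 5 times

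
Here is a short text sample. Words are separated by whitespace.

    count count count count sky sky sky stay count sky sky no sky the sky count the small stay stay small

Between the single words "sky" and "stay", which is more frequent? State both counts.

"sky" (7 vs 3)

"sky": 7 occurrences
"stay": 3 occurrences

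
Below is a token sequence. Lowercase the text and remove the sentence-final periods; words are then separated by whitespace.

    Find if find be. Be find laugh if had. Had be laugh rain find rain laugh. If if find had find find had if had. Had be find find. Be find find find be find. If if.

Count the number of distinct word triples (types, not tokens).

37 tokens → 35 trigram windows in total.
Repeated trigrams (each contributes count−1 duplicates):
  be find find: 2
  find be find: 2
  find find be: 2
  had had be: 2
  if had had: 2
5 duplicate windows → 35 − 5 = 30 distinct.

30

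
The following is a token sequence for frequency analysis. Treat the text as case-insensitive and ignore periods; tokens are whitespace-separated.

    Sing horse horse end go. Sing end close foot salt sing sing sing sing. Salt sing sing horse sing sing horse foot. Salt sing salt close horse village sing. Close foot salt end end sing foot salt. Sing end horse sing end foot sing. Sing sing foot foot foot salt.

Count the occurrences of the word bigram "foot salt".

Scanning the 49 overlapping bigram windows for "foot salt":
  position 9–10: foot salt
  position 22–23: foot salt
  position 31–32: foot salt
  position 36–37: foot salt
  position 49–50: foot salt

5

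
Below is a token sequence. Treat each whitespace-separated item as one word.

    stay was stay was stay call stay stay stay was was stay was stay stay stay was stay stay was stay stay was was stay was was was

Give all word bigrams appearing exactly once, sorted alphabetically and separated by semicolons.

Bigram counts meeting the condition (exactly once):
  call stay: 1
  stay call: 1

call stay; stay call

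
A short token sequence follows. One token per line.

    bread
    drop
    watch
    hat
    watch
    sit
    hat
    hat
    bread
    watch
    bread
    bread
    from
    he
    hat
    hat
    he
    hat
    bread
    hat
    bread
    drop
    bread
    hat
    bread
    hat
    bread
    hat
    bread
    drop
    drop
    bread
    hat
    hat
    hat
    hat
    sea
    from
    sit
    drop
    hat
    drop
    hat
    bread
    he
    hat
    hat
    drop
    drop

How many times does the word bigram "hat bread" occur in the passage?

Scanning the 48 overlapping bigram windows for "hat bread":
  position 8–9: hat bread
  position 18–19: hat bread
  position 20–21: hat bread
  position 24–25: hat bread
  position 26–27: hat bread
  position 28–29: hat bread
  position 43–44: hat bread

7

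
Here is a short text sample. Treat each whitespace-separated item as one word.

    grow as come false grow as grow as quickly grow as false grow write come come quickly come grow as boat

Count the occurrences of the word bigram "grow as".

5

Scanning the 20 overlapping bigram windows for "grow as":
  position 1–2: grow as
  position 5–6: grow as
  position 7–8: grow as
  position 10–11: grow as
  position 19–20: grow as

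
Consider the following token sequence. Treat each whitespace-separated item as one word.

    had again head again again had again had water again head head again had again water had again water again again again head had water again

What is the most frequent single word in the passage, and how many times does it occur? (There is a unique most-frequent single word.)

"again", 12 times

Unigram frequencies (highest first):
  again: 12
  had: 6
  head: 4
  water: 4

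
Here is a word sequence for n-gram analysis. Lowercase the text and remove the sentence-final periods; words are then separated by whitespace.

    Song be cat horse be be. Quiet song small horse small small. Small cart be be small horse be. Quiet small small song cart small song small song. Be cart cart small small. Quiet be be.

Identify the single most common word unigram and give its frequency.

Unigram frequencies (highest first):
  small: 11
  be: 9
  song: 5
  cart: 4
  horse: 3
  quiet: 3
  … (1 more, each ≤ 1)

"small", 11 times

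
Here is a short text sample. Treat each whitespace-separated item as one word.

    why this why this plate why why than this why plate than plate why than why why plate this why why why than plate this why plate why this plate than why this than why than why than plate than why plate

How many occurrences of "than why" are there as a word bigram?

Scanning the 41 overlapping bigram windows for "than why":
  position 15–16: than why
  position 31–32: than why
  position 34–35: than why
  position 36–37: than why
  position 40–41: than why

5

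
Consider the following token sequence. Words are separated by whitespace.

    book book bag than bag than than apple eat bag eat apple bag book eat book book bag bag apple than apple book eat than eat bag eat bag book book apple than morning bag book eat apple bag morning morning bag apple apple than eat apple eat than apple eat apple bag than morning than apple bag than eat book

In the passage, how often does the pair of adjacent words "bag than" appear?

4

Scanning the 60 overlapping bigram windows for "bag than":
  position 3–4: bag than
  position 5–6: bag than
  position 53–54: bag than
  position 58–59: bag than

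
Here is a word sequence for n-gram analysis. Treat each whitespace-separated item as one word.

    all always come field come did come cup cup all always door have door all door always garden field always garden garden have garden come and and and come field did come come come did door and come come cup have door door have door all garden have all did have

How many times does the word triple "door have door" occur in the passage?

2

Scanning the 49 overlapping trigram windows for "door have door":
  position 12–14: door have door
  position 43–45: door have door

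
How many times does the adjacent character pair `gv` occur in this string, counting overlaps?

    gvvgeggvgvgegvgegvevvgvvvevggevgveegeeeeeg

7

Sliding a length-2 window over the 42 characters (41 positions):
  position 1–2: gv
  position 7–8: gv
  position 9–10: gv
  position 13–14: gv
  position 17–18: gv
  position 22–23: gv
  position 32–33: gv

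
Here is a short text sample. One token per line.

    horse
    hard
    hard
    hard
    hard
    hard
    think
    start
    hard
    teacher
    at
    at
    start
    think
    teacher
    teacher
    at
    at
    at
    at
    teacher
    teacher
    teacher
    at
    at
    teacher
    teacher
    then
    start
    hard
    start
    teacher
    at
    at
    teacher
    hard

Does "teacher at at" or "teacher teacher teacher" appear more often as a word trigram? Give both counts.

"teacher at at" (4 vs 1)

"teacher at at": 4 occurrences
"teacher teacher teacher": 1 occurrence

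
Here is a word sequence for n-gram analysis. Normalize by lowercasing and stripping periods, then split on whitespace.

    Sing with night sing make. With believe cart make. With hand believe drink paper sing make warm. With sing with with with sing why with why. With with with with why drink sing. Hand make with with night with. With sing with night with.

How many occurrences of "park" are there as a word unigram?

0

Scanning the 44 tokens for "park":
  (none found)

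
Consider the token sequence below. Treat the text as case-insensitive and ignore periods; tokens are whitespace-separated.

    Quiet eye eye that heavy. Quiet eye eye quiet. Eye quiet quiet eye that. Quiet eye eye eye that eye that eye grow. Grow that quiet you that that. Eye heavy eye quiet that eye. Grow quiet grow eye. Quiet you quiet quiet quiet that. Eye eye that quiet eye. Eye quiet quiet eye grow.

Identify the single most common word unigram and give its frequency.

"eye", 20 times

Unigram frequencies (highest first):
  eye: 20
  quiet: 16
  that: 10
  grow: 5
  heavy: 2
  you: 2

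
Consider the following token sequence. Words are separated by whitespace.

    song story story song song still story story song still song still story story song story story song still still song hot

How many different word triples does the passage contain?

22 tokens → 20 trigram windows in total.
Repeated trigrams (each contributes count−1 duplicates):
  story story song: 4
  song still story: 2
  song story story: 2
  still story story: 2
  story song still: 2
7 duplicate windows → 20 − 7 = 13 distinct.

13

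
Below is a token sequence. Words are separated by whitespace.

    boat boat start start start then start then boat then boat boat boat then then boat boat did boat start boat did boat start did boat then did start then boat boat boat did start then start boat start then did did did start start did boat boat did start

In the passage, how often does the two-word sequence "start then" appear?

5

Scanning the 49 overlapping bigram windows for "start then":
  position 5–6: start then
  position 7–8: start then
  position 29–30: start then
  position 35–36: start then
  position 39–40: start then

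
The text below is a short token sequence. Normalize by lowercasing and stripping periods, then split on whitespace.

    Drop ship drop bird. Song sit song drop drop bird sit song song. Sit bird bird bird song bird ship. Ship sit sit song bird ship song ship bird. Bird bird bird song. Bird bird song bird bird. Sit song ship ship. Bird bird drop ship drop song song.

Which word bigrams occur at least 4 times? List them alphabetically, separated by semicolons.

Bigram counts meeting the condition (at least 4 times):
  bird bird: 8
  bird song: 4
  sit song: 4
  song bird: 4

bird bird; bird song; sit song; song bird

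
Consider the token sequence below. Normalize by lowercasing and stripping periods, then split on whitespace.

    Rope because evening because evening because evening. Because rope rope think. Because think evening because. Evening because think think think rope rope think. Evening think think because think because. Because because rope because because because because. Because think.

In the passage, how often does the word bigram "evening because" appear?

Scanning the 37 overlapping bigram windows for "evening because":
  position 3–4: evening because
  position 5–6: evening because
  position 7–8: evening because
  position 14–15: evening because
  position 16–17: evening because

5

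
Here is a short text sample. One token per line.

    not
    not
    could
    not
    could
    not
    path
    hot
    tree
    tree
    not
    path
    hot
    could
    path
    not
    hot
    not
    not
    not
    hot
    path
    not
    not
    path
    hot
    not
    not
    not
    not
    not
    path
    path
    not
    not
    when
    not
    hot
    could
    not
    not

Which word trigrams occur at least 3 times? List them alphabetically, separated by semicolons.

Trigram counts meeting the condition (at least 3 times):
  not not not: 4
  not path hot: 3

not not not; not path hot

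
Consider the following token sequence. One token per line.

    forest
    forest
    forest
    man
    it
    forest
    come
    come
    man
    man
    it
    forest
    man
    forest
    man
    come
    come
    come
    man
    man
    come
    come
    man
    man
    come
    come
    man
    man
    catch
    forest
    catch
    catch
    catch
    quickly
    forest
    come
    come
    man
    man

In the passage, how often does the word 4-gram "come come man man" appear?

5

Scanning the 36 overlapping 4-gram windows for "come come man man":
  position 7–10: come come man man
  position 17–20: come come man man
  position 21–24: come come man man
  position 25–28: come come man man
  position 36–39: come come man man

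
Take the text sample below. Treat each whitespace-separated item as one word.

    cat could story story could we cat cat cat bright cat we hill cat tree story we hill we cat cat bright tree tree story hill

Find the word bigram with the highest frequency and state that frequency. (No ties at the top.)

Bigram frequencies (highest first):
  cat cat: 3
  we cat: 2
  cat bright: 2
  we hill: 2
  tree story: 2
  cat could: 1
  … (13 more, each ≤ 1)

"cat cat", 3 times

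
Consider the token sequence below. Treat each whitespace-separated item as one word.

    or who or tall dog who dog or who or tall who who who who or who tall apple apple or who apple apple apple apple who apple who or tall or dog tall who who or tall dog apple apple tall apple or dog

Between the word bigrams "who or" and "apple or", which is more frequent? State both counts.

"who or": 5 occurrences
"apple or": 2 occurrences

"who or" (5 vs 2)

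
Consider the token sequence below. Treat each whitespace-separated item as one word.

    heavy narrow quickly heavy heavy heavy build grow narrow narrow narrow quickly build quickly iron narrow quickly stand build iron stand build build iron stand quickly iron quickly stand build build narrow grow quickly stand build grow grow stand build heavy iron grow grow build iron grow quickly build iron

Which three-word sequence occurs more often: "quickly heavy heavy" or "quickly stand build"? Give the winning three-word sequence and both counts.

"quickly stand build" (3 vs 1)

"quickly heavy heavy": 1 occurrence
"quickly stand build": 3 occurrences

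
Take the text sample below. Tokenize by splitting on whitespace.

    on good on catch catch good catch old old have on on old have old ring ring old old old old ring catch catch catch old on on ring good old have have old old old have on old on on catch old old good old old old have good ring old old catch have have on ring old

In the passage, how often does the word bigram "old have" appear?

Scanning the 58 overlapping bigram windows for "old have":
  position 9–10: old have
  position 13–14: old have
  position 31–32: old have
  position 36–37: old have
  position 48–49: old have

5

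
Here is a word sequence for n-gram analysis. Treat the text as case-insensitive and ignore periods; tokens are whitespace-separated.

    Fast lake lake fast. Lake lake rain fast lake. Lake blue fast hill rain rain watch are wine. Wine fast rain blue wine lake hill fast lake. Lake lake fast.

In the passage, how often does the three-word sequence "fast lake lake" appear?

Scanning the 28 overlapping trigram windows for "fast lake lake":
  position 1–3: fast lake lake
  position 4–6: fast lake lake
  position 8–10: fast lake lake
  position 26–28: fast lake lake

4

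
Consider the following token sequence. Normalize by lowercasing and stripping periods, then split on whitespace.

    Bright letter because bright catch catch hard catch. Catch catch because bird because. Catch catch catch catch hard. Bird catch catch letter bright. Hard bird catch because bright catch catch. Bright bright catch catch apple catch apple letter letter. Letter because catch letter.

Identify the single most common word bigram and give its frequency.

"catch catch", 9 times

Bigram frequencies (highest first):
  catch catch: 9
  bright catch: 3
  letter because: 2
  because bright: 2
  catch hard: 2
  catch because: 2
  … (16 more, each ≤ 2)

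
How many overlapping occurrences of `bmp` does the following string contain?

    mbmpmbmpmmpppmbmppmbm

Sliding a length-3 window over the 21 characters (19 positions):
  position 2–4: bmp
  position 6–8: bmp
  position 15–17: bmp

3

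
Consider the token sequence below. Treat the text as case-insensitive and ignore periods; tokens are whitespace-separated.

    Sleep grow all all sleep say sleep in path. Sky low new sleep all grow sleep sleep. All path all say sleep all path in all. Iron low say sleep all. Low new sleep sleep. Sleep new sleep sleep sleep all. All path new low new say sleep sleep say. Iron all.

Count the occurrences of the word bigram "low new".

3

Scanning the 51 overlapping bigram windows for "low new":
  position 11–12: low new
  position 32–33: low new
  position 45–46: low new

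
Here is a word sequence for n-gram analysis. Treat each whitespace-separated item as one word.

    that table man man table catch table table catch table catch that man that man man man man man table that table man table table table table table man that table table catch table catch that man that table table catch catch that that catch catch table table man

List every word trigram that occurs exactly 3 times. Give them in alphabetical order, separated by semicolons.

Trigram counts meeting the condition (exactly 3 times):
  man man man: 3
  table catch table: 3
  table table catch: 3
  table table table: 3

man man man; table catch table; table table catch; table table table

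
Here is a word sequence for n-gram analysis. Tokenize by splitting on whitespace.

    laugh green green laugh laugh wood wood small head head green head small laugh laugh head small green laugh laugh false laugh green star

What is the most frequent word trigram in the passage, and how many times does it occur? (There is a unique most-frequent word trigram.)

"green laugh laugh", 2 times

Trigram frequencies (highest first):
  green laugh laugh: 2
  laugh green green: 1
  green green laugh: 1
  laugh laugh wood: 1
  laugh wood wood: 1
  wood wood small: 1
  … (15 more, each ≤ 1)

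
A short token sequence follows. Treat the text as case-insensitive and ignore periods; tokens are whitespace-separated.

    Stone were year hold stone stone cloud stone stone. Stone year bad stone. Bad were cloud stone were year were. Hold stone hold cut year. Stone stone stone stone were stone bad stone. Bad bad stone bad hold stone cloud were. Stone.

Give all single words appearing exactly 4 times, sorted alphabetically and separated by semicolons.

hold; year

Unigram counts meeting the condition (exactly 4 times):
  hold: 4
  year: 4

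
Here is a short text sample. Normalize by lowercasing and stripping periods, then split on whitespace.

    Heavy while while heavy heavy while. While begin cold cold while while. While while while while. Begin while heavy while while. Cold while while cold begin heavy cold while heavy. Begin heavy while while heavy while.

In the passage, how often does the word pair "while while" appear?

10

Scanning the 35 overlapping bigram windows for "while while":
  position 2–3: while while
  position 6–7: while while
  position 11–12: while while
  position 12–13: while while
  position 13–14: while while
  position 14–15: while while
  position 15–16: while while
  position 20–21: while while
  position 23–24: while while
  position 33–34: while while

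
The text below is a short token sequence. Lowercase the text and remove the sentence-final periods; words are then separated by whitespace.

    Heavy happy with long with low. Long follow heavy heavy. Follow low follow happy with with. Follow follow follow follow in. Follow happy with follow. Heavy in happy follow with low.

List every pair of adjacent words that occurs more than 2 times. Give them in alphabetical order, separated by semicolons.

follow follow; happy with

Bigram counts meeting the condition (more than 2 times):
  follow follow: 3
  happy with: 3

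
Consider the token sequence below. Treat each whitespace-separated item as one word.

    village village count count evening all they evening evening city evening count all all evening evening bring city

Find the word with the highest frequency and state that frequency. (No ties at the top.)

Unigram frequencies (highest first):
  evening: 6
  count: 3
  all: 3
  village: 2
  city: 2
  they: 1
  … (1 more, each ≤ 1)

"evening", 6 times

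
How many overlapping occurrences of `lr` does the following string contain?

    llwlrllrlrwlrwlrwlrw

6

Sliding a length-2 window over the 20 characters (19 positions):
  position 4–5: lr
  position 7–8: lr
  position 9–10: lr
  position 12–13: lr
  position 15–16: lr
  position 18–19: lr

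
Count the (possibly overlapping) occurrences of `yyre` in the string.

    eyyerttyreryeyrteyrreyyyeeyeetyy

Sliding a length-4 window over the 32 characters (29 positions):
  (no match at any position)

0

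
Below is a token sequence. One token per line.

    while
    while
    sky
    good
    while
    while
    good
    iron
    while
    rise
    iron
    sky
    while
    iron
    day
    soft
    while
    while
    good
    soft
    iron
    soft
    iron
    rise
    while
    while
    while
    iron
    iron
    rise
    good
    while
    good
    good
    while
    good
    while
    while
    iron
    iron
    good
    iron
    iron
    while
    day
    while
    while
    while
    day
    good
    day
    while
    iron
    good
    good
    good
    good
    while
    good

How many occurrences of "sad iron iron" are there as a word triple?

Scanning the 57 overlapping trigram windows for "sad iron iron":
  (none found)

0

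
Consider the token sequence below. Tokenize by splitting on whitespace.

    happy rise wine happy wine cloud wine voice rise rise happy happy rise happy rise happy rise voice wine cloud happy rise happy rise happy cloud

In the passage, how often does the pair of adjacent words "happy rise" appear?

Scanning the 25 overlapping bigram windows for "happy rise":
  position 1–2: happy rise
  position 12–13: happy rise
  position 14–15: happy rise
  position 16–17: happy rise
  position 21–22: happy rise
  position 23–24: happy rise

6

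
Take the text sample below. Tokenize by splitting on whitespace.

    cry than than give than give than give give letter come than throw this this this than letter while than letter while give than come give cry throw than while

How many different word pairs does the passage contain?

22

30 tokens → 29 bigram windows in total.
Repeated bigrams (each contributes count−1 duplicates):
  give than: 3
  than give: 3
  letter while: 2
  than letter: 2
  this this: 2
7 duplicate windows → 29 − 7 = 22 distinct.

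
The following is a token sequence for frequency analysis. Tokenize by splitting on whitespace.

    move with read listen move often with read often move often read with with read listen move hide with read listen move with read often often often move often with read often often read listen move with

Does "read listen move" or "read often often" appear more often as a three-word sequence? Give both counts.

"read listen move": 4 occurrences
"read often often": 2 occurrences

"read listen move" (4 vs 2)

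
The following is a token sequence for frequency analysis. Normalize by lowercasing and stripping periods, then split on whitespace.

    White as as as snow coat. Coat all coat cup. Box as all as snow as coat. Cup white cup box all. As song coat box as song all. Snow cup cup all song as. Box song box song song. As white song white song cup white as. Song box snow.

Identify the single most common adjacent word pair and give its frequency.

Bigram frequencies (highest first):
  as song: 3
  white as: 2
  as as: 2
  as snow: 2
  coat cup: 2
  cup box: 2
  … (30 more, each ≤ 2)

"as song", 3 times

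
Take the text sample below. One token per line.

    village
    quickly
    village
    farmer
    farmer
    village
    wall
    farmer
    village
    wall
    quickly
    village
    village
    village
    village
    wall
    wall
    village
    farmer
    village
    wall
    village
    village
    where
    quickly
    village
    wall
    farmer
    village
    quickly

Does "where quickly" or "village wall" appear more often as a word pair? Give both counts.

"village wall" (5 vs 1)

"where quickly": 1 occurrence
"village wall": 5 occurrences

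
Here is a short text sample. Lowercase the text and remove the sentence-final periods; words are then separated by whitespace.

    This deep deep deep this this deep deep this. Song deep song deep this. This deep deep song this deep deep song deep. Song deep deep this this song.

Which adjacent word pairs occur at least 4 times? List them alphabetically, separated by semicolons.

deep deep; deep song; deep this; song deep; this deep

Bigram counts meeting the condition (at least 4 times):
  deep deep: 6
  deep song: 4
  deep this: 4
  song deep: 4
  this deep: 4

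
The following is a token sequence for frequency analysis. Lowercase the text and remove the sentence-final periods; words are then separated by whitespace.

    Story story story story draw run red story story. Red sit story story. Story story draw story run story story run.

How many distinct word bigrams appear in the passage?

21 tokens → 20 bigram windows in total.
Repeated bigrams (each contributes count−1 duplicates):
  story story: 8
  story draw: 2
  story run: 2
9 duplicate windows → 20 − 9 = 11 distinct.

11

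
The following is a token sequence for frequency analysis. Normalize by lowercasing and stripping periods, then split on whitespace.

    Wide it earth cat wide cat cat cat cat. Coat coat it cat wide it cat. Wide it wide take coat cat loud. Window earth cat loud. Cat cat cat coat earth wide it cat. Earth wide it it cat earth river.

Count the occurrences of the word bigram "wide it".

5

Scanning the 41 overlapping bigram windows for "wide it":
  position 1–2: wide it
  position 14–15: wide it
  position 17–18: wide it
  position 33–34: wide it
  position 37–38: wide it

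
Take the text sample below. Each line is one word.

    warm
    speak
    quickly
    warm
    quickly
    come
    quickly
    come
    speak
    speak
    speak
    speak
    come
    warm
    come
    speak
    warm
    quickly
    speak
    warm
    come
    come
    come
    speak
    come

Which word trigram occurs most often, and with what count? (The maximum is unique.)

Trigram frequencies (highest first):
  speak speak speak: 2
  warm speak quickly: 1
  speak quickly warm: 1
  quickly warm quickly: 1
  warm quickly come: 1
  quickly come quickly: 1
  … (16 more, each ≤ 1)

"speak speak speak", 2 times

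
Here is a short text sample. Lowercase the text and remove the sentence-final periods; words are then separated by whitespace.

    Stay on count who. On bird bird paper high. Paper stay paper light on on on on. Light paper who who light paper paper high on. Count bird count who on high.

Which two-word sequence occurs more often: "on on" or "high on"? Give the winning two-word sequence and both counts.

"on on" (3 vs 1)

"on on": 3 occurrences
"high on": 1 occurrence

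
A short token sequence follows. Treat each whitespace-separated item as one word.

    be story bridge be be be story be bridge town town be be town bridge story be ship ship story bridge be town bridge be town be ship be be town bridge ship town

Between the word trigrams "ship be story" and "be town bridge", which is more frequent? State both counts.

"ship be story": 0 occurrences
"be town bridge": 3 occurrences

"be town bridge" (3 vs 0)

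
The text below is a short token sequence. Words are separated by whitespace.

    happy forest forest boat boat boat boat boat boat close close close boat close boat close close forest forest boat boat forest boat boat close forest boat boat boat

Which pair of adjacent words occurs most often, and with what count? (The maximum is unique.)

"boat boat", 9 times

Bigram frequencies (highest first):
  boat boat: 9
  forest boat: 4
  boat close: 4
  close close: 3
  forest forest: 2
  close boat: 2
  … (3 more, each ≤ 2)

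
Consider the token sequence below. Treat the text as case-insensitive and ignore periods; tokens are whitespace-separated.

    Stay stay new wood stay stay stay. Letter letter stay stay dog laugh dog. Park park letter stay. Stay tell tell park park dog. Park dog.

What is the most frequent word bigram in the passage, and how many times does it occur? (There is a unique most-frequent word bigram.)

"stay stay", 5 times

Bigram frequencies (highest first):
  stay stay: 5
  letter stay: 2
  dog park: 2
  park park: 2
  park dog: 2
  stay new: 1
  … (11 more, each ≤ 1)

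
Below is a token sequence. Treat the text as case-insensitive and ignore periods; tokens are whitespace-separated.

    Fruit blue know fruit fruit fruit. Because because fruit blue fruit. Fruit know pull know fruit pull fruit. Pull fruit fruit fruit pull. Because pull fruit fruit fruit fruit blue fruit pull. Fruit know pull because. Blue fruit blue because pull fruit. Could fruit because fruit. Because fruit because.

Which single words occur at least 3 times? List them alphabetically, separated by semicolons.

Unigram counts meeting the condition (at least 3 times):
  because: 8
  blue: 5
  fruit: 23
  know: 4
  pull: 8

because; blue; fruit; know; pull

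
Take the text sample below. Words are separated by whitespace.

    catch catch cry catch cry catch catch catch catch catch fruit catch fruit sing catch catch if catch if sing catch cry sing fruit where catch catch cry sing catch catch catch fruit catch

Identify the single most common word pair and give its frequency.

Bigram frequencies (highest first):
  catch catch: 9
  catch cry: 4
  catch fruit: 3
  sing catch: 3
  cry catch: 2
  fruit catch: 2
  … (8 more, each ≤ 2)

"catch catch", 9 times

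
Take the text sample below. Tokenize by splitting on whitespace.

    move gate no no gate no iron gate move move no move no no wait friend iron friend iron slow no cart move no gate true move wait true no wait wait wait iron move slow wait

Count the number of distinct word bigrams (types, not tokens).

28

37 tokens → 36 bigram windows in total.
Repeated bigrams (each contributes count−1 duplicates):
  move no: 3
  friend iron: 2
  gate no: 2
  no gate: 2
  no no: 2
  no wait: 2
  wait wait: 2
8 duplicate windows → 36 − 8 = 28 distinct.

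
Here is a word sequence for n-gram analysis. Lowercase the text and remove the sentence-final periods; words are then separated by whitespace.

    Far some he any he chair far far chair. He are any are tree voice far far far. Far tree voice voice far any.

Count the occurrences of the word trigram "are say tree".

0

Scanning the 22 overlapping trigram windows for "are say tree":
  (none found)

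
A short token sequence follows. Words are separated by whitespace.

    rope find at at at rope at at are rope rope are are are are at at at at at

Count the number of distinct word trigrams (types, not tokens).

20 tokens → 18 trigram windows in total.
Repeated trigrams (each contributes count−1 duplicates):
  at at at: 4
  are are are: 2
4 duplicate windows → 18 − 4 = 14 distinct.

14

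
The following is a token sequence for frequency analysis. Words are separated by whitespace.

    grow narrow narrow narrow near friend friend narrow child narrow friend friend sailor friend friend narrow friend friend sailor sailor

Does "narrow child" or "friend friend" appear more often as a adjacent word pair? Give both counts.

"narrow child": 1 occurrence
"friend friend": 4 occurrences

"friend friend" (4 vs 1)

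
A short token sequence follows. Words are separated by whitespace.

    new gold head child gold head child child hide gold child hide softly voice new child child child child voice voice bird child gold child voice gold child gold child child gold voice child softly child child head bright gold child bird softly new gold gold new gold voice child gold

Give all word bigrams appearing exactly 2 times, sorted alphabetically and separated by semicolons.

Bigram counts meeting the condition (exactly 2 times):
  child hide: 2
  child voice: 2
  gold head: 2
  gold voice: 2
  head child: 2
  voice child: 2

child hide; child voice; gold head; gold voice; head child; voice child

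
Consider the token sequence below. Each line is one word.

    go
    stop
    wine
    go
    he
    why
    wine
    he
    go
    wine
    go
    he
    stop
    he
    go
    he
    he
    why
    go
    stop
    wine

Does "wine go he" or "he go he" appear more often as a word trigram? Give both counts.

"wine go he" (2 vs 1)

"wine go he": 2 occurrences
"he go he": 1 occurrence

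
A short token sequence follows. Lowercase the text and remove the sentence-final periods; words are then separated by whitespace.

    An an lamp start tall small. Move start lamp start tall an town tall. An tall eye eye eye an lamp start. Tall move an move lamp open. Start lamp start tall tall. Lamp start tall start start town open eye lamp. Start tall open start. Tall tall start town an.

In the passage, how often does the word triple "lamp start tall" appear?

Scanning the 49 overlapping trigram windows for "lamp start tall":
  position 3–5: lamp start tall
  position 9–11: lamp start tall
  position 21–23: lamp start tall
  position 30–32: lamp start tall
  position 34–36: lamp start tall
  position 42–44: lamp start tall

6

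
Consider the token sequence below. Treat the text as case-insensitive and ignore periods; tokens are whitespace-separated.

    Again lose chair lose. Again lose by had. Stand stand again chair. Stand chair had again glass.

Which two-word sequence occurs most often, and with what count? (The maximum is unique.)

Bigram frequencies (highest first):
  again lose: 2
  lose chair: 1
  chair lose: 1
  lose again: 1
  lose by: 1
  by had: 1
  … (9 more, each ≤ 1)

"again lose", 2 times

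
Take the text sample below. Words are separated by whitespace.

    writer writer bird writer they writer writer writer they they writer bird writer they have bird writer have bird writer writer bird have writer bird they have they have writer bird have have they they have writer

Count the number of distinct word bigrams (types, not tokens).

14

37 tokens → 36 bigram windows in total.
Repeated bigrams (each contributes count−1 duplicates):
  writer bird: 5
  bird writer: 4
  they have: 4
  writer writer: 4
  have writer: 3
  writer they: 3
  bird have: 2
  have bird: 2
  … (3 more repeated)
22 duplicate windows → 36 − 22 = 14 distinct.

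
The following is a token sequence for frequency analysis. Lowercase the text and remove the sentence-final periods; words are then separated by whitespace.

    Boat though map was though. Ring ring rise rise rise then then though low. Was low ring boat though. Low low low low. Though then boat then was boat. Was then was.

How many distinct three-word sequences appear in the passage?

29

32 tokens → 30 trigram windows in total.
Repeated trigrams (each contributes count−1 duplicates):
  low low low: 2
1 duplicate windows → 30 − 1 = 29 distinct.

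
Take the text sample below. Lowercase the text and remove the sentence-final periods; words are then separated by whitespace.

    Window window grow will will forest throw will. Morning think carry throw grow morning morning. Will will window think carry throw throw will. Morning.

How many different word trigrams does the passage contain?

24 tokens → 22 trigram windows in total.
Repeated trigrams (each contributes count−1 duplicates):
  think carry throw: 2
  throw will morning: 2
2 duplicate windows → 22 − 2 = 20 distinct.

20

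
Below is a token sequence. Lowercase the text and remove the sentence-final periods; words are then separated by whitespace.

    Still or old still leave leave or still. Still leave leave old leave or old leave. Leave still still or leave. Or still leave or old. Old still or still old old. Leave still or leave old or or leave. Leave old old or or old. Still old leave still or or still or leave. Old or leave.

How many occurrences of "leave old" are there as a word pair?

4

Scanning the 57 overlapping bigram windows for "leave old":
  position 11–12: leave old
  position 36–37: leave old
  position 41–42: leave old
  position 55–56: leave old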